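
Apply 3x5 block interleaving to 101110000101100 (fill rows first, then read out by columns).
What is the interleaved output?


Matrix:
  10111
  00001
  01100
Read columns: 100001101100110

100001101100110


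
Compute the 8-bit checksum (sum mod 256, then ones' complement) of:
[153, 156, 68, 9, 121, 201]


Sum = 708 mod 256 = 196
Complement = 59

59


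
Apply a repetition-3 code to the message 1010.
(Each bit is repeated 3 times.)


Each bit -> 3 copies

111000111000


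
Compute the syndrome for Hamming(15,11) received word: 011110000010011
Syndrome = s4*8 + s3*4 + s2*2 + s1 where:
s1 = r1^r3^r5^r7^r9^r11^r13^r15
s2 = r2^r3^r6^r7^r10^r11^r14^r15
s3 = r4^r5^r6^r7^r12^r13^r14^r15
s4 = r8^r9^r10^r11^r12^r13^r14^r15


s1=0, s2=1, s3=0, s4=1

Syndrome = 10 (error at position 10)


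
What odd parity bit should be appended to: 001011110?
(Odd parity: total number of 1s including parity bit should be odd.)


Number of 1s in data: 5
Parity bit: 0

0


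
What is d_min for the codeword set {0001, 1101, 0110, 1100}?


Comparing all pairs, minimum distance: 1
Can detect 0 errors, correct 0 errors

1


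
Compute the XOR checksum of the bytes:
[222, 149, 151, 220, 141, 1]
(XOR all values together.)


XOR chain: 222 ^ 149 ^ 151 ^ 220 ^ 141 ^ 1 = 140

140


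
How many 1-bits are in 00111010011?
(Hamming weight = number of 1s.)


Counting 1s in 00111010011

6


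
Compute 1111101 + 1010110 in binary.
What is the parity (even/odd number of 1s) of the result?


1111101 = 125
1010110 = 86
Sum = 211 = 11010011
1s count = 5

odd parity (5 ones in 11010011)


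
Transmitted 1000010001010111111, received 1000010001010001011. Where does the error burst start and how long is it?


XOR: 0000000000000110100

Burst at position 13, length 4


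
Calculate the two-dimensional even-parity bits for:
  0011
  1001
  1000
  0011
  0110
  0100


Row parities: 001001
Column parities: 0011

Row P: 001001, Col P: 0011, Corner: 0


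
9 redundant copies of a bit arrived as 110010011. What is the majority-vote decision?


Ones: 5 out of 9
Threshold: 5

1 (5/9 voted 1)


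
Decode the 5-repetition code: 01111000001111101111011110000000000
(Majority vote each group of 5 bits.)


Groups: 01111, 00000, 11111, 01111, 01111, 00000, 00000
Majority votes: 1011100

1011100


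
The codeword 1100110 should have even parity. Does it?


Number of 1s: 4

Yes, parity is correct (4 ones)


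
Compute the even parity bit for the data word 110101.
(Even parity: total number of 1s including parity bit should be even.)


Number of 1s in data: 4
Parity bit: 0

0


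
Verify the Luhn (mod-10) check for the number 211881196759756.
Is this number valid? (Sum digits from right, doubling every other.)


Luhn sum = 71
71 mod 10 = 1

Invalid (Luhn sum mod 10 = 1)


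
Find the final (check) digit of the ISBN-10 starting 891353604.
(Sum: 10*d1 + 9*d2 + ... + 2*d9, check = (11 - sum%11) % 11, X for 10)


Weighted sum: 267
267 mod 11 = 3

Check digit: 8


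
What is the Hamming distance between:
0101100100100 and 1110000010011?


XOR: 1011100110111
Count of 1s: 9

9


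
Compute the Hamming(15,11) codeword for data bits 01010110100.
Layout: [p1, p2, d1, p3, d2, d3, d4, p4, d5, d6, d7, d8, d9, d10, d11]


Parity bits: p1=0, p2=1, p3=1, p4=1

010110110110100


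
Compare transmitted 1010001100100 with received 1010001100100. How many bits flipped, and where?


XOR: 0000000000000

0 errors (received matches sent)


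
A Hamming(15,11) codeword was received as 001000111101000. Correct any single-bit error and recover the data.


Syndrome = 3: error at position 3

Data: 00011101000 (corrected bit 3)


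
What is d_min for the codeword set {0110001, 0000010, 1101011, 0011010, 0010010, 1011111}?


Comparing all pairs, minimum distance: 1
Can detect 0 errors, correct 0 errors

1


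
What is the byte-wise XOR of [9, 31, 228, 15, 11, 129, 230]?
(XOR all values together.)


XOR chain: 9 ^ 31 ^ 228 ^ 15 ^ 11 ^ 129 ^ 230 = 145

145


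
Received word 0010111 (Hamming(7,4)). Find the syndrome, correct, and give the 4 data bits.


Syndrome = 7: error at position 7

Data: 1110 (corrected bit 7)


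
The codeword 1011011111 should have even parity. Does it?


Number of 1s: 8

Yes, parity is correct (8 ones)


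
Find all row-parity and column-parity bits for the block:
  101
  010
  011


Row parities: 010
Column parities: 100

Row P: 010, Col P: 100, Corner: 1


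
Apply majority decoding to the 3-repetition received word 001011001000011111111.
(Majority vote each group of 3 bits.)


Groups: 001, 011, 001, 000, 011, 111, 111
Majority votes: 0100111

0100111


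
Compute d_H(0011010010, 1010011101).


XOR: 1001001111
Count of 1s: 6

6


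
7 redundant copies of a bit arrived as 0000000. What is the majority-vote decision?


Ones: 0 out of 7
Threshold: 4

0 (0/7 voted 1)


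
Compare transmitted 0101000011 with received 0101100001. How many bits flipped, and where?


XOR: 0000100010

2 error(s) at position(s): 4, 8


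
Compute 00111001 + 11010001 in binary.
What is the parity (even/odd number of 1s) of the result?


00111001 = 57
11010001 = 209
Sum = 266 = 100001010
1s count = 3

odd parity (3 ones in 100001010)


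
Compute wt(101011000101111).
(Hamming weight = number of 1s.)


Counting 1s in 101011000101111

9


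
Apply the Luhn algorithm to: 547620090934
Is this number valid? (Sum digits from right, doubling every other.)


Luhn sum = 48
48 mod 10 = 8

Invalid (Luhn sum mod 10 = 8)


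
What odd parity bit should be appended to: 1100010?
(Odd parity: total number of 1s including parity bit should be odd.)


Number of 1s in data: 3
Parity bit: 0

0


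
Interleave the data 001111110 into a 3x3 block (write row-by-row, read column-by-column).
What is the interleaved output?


Matrix:
  001
  111
  110
Read columns: 011011110

011011110


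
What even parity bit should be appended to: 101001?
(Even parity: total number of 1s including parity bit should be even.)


Number of 1s in data: 3
Parity bit: 1

1


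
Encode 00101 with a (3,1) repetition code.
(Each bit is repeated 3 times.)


Each bit -> 3 copies

000000111000111


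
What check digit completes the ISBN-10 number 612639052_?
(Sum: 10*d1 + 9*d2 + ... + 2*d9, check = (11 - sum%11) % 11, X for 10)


Weighted sum: 209
209 mod 11 = 0

Check digit: 0


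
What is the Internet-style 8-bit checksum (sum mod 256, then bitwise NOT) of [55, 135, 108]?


Sum = 298 mod 256 = 42
Complement = 213

213


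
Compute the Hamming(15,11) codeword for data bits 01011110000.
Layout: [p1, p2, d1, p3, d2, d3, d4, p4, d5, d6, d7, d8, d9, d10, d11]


Parity bits: p1=0, p2=1, p3=0, p4=1

010010111110000


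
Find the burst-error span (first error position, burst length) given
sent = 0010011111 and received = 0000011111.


XOR: 0010000000

Burst at position 2, length 1


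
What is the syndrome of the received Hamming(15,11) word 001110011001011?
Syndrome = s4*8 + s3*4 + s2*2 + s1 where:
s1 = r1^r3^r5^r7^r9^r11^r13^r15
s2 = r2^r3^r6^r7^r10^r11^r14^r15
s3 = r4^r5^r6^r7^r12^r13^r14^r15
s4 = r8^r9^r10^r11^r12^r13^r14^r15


s1=0, s2=1, s3=1, s4=1

Syndrome = 14 (error at position 14)


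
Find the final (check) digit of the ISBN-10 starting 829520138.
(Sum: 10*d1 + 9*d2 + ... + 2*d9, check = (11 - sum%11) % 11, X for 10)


Weighted sum: 246
246 mod 11 = 4

Check digit: 7


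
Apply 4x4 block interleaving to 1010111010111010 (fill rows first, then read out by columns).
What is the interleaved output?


Matrix:
  1010
  1110
  1011
  1010
Read columns: 1111010011110010

1111010011110010


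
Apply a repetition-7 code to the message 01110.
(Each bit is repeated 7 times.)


Each bit -> 7 copies

00000001111111111111111111110000000


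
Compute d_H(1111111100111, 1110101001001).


XOR: 0001010101110
Count of 1s: 6

6


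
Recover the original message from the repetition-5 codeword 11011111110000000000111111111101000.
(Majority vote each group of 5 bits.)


Groups: 11011, 11111, 00000, 00000, 11111, 11111, 01000
Majority votes: 1100110

1100110


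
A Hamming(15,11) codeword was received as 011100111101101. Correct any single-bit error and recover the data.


Syndrome = 7: error at position 7

Data: 10001101101 (corrected bit 7)


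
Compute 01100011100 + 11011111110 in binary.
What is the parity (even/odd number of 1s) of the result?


01100011100 = 796
11011111110 = 1790
Sum = 2586 = 101000011010
1s count = 5

odd parity (5 ones in 101000011010)


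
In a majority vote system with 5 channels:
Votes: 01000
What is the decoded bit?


Ones: 1 out of 5
Threshold: 3

0 (1/5 voted 1)


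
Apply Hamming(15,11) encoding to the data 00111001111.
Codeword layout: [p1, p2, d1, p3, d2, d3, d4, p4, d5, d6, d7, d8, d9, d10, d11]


Parity bits: p1=0, p2=0, p3=0, p4=1

000001111001111


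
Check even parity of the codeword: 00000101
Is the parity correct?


Number of 1s: 2

Yes, parity is correct (2 ones)


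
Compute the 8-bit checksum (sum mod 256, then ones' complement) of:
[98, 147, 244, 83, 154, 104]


Sum = 830 mod 256 = 62
Complement = 193

193


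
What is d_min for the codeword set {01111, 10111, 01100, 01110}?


Comparing all pairs, minimum distance: 1
Can detect 0 errors, correct 0 errors

1


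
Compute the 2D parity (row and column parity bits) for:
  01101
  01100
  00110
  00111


Row parities: 1001
Column parities: 00000

Row P: 1001, Col P: 00000, Corner: 0


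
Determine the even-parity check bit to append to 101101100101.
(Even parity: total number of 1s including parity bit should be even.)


Number of 1s in data: 7
Parity bit: 1

1


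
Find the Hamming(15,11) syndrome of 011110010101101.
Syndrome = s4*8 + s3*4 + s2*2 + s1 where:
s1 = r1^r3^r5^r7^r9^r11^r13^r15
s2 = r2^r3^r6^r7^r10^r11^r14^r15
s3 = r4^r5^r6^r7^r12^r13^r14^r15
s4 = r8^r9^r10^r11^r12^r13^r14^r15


s1=0, s2=0, s3=1, s4=1

Syndrome = 12 (error at position 12)


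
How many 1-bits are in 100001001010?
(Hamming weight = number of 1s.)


Counting 1s in 100001001010

4


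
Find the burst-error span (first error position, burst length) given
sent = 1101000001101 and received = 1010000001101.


XOR: 0111000000000

Burst at position 1, length 3


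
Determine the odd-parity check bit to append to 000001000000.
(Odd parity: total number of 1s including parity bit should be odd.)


Number of 1s in data: 1
Parity bit: 0

0


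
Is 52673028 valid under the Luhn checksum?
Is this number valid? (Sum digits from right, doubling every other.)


Luhn sum = 31
31 mod 10 = 1

Invalid (Luhn sum mod 10 = 1)


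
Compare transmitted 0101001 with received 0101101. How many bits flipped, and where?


XOR: 0000100

1 error(s) at position(s): 4


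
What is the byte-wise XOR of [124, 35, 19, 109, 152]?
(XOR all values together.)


XOR chain: 124 ^ 35 ^ 19 ^ 109 ^ 152 = 185

185


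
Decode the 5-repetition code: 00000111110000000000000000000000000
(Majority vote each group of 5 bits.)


Groups: 00000, 11111, 00000, 00000, 00000, 00000, 00000
Majority votes: 0100000

0100000


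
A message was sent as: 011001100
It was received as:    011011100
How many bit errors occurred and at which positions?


XOR: 000010000

1 error(s) at position(s): 4


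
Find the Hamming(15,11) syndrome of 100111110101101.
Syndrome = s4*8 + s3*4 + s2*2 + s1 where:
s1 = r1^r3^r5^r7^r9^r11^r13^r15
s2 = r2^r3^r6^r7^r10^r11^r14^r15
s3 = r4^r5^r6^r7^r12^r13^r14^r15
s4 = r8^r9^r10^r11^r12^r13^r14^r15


s1=1, s2=0, s3=1, s4=1

Syndrome = 13 (error at position 13)


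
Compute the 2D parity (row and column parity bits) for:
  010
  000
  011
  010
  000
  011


Row parities: 100100
Column parities: 000

Row P: 100100, Col P: 000, Corner: 0


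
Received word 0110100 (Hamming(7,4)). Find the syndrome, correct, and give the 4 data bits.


Syndrome = 4: error at position 4

Data: 1100 (corrected bit 4)


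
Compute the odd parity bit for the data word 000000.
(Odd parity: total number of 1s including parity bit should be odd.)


Number of 1s in data: 0
Parity bit: 1

1


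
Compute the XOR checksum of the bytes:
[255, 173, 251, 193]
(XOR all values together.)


XOR chain: 255 ^ 173 ^ 251 ^ 193 = 104

104


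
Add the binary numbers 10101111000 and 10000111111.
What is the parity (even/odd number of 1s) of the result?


10101111000 = 1400
10000111111 = 1087
Sum = 2487 = 100110110111
1s count = 8

even parity (8 ones in 100110110111)


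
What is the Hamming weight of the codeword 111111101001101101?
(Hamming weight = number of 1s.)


Counting 1s in 111111101001101101

13


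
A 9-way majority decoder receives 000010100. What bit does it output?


Ones: 2 out of 9
Threshold: 5

0 (2/9 voted 1)


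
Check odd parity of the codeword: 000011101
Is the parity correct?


Number of 1s: 4

No, parity error (4 ones)


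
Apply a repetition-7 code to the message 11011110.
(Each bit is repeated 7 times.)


Each bit -> 7 copies

11111111111111000000011111111111111111111111111110000000


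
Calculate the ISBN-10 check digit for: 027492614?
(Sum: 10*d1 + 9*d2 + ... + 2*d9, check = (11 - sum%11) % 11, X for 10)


Weighted sum: 201
201 mod 11 = 3

Check digit: 8


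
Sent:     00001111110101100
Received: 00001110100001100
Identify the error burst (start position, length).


XOR: 00000001010100000

Burst at position 7, length 5


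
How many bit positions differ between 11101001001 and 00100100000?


XOR: 11001101001
Count of 1s: 6

6


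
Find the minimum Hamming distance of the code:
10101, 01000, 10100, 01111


Comparing all pairs, minimum distance: 1
Can detect 0 errors, correct 0 errors

1


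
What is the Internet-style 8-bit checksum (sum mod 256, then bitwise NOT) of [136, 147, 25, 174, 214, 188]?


Sum = 884 mod 256 = 116
Complement = 139

139


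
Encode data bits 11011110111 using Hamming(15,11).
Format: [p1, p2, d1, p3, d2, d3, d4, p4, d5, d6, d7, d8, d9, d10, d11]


Parity bits: p1=1, p2=0, p3=1, p4=0

101110101110111


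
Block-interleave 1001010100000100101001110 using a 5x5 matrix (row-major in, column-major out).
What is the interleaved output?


Matrix:
  10010
  10100
  00010
  01010
  01110
Read columns: 1100000011010011011100000

1100000011010011011100000


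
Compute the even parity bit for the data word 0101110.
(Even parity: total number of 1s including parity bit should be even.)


Number of 1s in data: 4
Parity bit: 0

0


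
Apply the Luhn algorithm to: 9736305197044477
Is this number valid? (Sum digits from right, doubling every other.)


Luhn sum = 80
80 mod 10 = 0

Valid (Luhn sum mod 10 = 0)


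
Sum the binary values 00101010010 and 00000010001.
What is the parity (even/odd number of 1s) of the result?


00101010010 = 338
00000010001 = 17
Sum = 355 = 101100011
1s count = 5

odd parity (5 ones in 101100011)


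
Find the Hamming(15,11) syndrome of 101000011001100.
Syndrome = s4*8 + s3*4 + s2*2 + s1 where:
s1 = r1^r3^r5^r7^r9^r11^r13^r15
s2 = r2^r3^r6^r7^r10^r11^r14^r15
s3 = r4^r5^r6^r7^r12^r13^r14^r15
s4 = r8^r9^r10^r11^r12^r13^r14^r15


s1=0, s2=1, s3=0, s4=0

Syndrome = 2 (error at position 2)


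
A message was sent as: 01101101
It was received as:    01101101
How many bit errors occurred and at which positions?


XOR: 00000000

0 errors (received matches sent)


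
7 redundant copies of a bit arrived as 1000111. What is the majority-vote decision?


Ones: 4 out of 7
Threshold: 4

1 (4/7 voted 1)


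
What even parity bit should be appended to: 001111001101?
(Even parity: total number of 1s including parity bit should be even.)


Number of 1s in data: 7
Parity bit: 1

1


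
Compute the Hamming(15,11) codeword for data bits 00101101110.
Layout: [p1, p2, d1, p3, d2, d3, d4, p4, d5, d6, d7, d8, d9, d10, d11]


Parity bits: p1=0, p2=1, p3=0, p4=1

010001011101110


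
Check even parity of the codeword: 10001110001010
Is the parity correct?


Number of 1s: 6

Yes, parity is correct (6 ones)


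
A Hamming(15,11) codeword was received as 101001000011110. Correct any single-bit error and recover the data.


Syndrome = 0: no error detected

Data: 10100011110 (no errors)


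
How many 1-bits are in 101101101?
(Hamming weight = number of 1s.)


Counting 1s in 101101101

6


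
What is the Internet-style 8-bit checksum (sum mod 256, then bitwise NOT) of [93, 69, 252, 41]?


Sum = 455 mod 256 = 199
Complement = 56

56


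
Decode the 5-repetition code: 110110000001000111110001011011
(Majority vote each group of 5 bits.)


Groups: 11011, 00000, 01000, 11111, 00010, 11011
Majority votes: 100101

100101


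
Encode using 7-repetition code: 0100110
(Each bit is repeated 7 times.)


Each bit -> 7 copies

0000000111111100000000000000111111111111110000000


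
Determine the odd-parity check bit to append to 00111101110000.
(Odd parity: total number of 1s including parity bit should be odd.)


Number of 1s in data: 7
Parity bit: 0

0


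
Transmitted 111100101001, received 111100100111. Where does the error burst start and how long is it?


XOR: 000000001110

Burst at position 8, length 3


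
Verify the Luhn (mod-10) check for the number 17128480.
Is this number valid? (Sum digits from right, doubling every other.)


Luhn sum = 31
31 mod 10 = 1

Invalid (Luhn sum mod 10 = 1)


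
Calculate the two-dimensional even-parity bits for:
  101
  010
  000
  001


Row parities: 0101
Column parities: 110

Row P: 0101, Col P: 110, Corner: 0


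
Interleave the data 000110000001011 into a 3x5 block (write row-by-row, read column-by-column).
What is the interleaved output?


Matrix:
  00011
  00000
  01011
Read columns: 000001000101101

000001000101101


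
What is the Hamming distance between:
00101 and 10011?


XOR: 10110
Count of 1s: 3

3


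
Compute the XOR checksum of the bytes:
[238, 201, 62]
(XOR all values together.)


XOR chain: 238 ^ 201 ^ 62 = 25

25


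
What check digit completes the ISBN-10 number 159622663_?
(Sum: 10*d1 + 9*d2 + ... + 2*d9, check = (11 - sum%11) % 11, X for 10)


Weighted sum: 239
239 mod 11 = 8

Check digit: 3


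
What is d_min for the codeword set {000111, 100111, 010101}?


Comparing all pairs, minimum distance: 1
Can detect 0 errors, correct 0 errors

1


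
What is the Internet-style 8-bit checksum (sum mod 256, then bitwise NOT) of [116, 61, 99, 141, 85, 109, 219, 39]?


Sum = 869 mod 256 = 101
Complement = 154

154


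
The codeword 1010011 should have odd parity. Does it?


Number of 1s: 4

No, parity error (4 ones)


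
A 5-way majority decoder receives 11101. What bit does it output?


Ones: 4 out of 5
Threshold: 3

1 (4/5 voted 1)


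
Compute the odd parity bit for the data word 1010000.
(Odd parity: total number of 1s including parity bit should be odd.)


Number of 1s in data: 2
Parity bit: 1

1


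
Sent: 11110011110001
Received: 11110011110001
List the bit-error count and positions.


XOR: 00000000000000

0 errors (received matches sent)


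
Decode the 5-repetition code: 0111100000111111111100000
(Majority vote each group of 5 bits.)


Groups: 01111, 00000, 11111, 11111, 00000
Majority votes: 10110

10110


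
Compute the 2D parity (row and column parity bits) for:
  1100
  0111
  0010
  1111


Row parities: 0110
Column parities: 0110

Row P: 0110, Col P: 0110, Corner: 0


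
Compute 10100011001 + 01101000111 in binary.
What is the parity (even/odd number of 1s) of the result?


10100011001 = 1305
01101000111 = 839
Sum = 2144 = 100001100000
1s count = 3

odd parity (3 ones in 100001100000)


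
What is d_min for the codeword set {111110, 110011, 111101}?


Comparing all pairs, minimum distance: 2
Can detect 1 errors, correct 0 errors

2


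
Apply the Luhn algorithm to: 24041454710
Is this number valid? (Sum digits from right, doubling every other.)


Luhn sum = 49
49 mod 10 = 9

Invalid (Luhn sum mod 10 = 9)


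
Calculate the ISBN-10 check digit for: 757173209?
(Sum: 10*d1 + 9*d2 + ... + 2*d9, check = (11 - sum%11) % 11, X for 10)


Weighted sum: 261
261 mod 11 = 8

Check digit: 3


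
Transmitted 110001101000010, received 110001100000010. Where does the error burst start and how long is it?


XOR: 000000001000000

Burst at position 8, length 1


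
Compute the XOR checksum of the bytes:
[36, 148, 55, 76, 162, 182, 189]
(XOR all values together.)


XOR chain: 36 ^ 148 ^ 55 ^ 76 ^ 162 ^ 182 ^ 189 = 98

98


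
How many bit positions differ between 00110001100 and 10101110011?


XOR: 10011111111
Count of 1s: 9

9


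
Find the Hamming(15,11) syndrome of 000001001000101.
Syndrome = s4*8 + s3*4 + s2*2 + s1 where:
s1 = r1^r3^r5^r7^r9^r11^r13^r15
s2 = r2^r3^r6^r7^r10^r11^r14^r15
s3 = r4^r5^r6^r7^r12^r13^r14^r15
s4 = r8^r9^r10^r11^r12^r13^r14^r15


s1=1, s2=0, s3=1, s4=1

Syndrome = 13 (error at position 13)


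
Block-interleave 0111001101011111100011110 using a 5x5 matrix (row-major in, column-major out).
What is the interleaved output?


Matrix:
  01110
  01101
  01111
  11000
  11110
Read columns: 0001111111111011010101100

0001111111111011010101100


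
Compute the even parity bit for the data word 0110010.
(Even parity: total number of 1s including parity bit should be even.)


Number of 1s in data: 3
Parity bit: 1

1


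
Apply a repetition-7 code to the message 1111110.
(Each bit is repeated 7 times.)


Each bit -> 7 copies

1111111111111111111111111111111111111111110000000


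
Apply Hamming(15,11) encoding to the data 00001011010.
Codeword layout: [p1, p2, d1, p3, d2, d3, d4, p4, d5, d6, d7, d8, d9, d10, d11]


Parity bits: p1=0, p2=0, p3=0, p4=0

000000001011010


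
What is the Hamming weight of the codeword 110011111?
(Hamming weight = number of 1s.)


Counting 1s in 110011111

7


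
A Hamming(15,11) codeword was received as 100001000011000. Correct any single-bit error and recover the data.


Syndrome = 0: no error detected

Data: 00100011000 (no errors)


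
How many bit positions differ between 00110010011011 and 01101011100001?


XOR: 01011001111010
Count of 1s: 8

8


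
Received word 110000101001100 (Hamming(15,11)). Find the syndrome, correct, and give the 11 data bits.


Syndrome = 12: error at position 12

Data: 00011000100 (corrected bit 12)


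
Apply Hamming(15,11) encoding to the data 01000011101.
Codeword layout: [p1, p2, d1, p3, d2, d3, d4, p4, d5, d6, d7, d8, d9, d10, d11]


Parity bits: p1=0, p2=0, p3=0, p4=0

000010000011101


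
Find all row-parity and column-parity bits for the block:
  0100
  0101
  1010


Row parities: 100
Column parities: 1011

Row P: 100, Col P: 1011, Corner: 1


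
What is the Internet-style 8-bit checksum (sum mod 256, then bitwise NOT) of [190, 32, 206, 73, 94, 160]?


Sum = 755 mod 256 = 243
Complement = 12

12


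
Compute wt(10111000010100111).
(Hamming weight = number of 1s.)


Counting 1s in 10111000010100111

9


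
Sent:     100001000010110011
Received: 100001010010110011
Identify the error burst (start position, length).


XOR: 000000010000000000

Burst at position 7, length 1


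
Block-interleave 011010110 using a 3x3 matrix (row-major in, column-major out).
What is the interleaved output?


Matrix:
  011
  010
  110
Read columns: 001111100

001111100


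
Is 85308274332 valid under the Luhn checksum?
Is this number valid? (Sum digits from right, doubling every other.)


Luhn sum = 50
50 mod 10 = 0

Valid (Luhn sum mod 10 = 0)


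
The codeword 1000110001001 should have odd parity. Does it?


Number of 1s: 5

Yes, parity is correct (5 ones)


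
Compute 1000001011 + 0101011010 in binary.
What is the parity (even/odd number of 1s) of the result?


1000001011 = 523
0101011010 = 346
Sum = 869 = 1101100101
1s count = 6

even parity (6 ones in 1101100101)


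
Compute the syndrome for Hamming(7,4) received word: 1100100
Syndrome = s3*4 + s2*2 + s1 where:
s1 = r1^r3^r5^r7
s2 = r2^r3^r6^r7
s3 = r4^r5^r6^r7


s1=0, s2=1, s3=1

Syndrome = 6 (error at position 6)


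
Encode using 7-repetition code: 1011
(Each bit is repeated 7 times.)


Each bit -> 7 copies

1111111000000011111111111111


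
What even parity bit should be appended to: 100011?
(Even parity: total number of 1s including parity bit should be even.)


Number of 1s in data: 3
Parity bit: 1

1


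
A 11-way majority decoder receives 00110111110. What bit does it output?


Ones: 7 out of 11
Threshold: 6

1 (7/11 voted 1)


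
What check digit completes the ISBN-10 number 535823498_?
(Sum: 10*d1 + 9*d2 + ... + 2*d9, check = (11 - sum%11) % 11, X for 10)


Weighted sum: 259
259 mod 11 = 6

Check digit: 5


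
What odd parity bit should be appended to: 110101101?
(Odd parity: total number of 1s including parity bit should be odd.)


Number of 1s in data: 6
Parity bit: 1

1


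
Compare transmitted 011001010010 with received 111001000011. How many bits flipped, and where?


XOR: 100000010001

3 error(s) at position(s): 0, 7, 11


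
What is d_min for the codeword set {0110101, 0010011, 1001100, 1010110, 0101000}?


Comparing all pairs, minimum distance: 3
Can detect 2 errors, correct 1 errors

3


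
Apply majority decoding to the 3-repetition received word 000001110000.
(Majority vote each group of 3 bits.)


Groups: 000, 001, 110, 000
Majority votes: 0010

0010


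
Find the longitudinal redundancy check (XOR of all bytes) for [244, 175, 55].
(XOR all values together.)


XOR chain: 244 ^ 175 ^ 55 = 108

108


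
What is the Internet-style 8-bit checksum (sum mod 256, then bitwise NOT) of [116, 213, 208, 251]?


Sum = 788 mod 256 = 20
Complement = 235

235


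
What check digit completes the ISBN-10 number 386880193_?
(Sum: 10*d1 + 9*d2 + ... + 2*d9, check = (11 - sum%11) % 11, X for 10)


Weighted sum: 291
291 mod 11 = 5

Check digit: 6


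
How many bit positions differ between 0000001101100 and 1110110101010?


XOR: 1110111000110
Count of 1s: 8

8


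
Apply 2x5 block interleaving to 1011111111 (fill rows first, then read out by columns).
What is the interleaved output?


Matrix:
  10111
  11111
Read columns: 1101111111

1101111111


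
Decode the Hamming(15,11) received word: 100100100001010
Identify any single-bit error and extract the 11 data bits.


Syndrome = 0: no error detected

Data: 00010001010 (no errors)


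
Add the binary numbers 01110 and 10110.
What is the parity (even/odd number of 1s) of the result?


01110 = 14
10110 = 22
Sum = 36 = 100100
1s count = 2

even parity (2 ones in 100100)


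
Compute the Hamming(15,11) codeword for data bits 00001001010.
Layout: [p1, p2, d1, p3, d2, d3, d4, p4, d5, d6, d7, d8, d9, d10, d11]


Parity bits: p1=1, p2=1, p3=0, p4=1

110000011001010


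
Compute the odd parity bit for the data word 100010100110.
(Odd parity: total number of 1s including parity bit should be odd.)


Number of 1s in data: 5
Parity bit: 0

0


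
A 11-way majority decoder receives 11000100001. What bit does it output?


Ones: 4 out of 11
Threshold: 6

0 (4/11 voted 1)


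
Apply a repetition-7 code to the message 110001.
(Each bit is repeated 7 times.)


Each bit -> 7 copies

111111111111110000000000000000000001111111


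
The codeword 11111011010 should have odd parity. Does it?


Number of 1s: 8

No, parity error (8 ones)


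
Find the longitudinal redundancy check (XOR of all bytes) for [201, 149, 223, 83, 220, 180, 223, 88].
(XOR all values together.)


XOR chain: 201 ^ 149 ^ 223 ^ 83 ^ 220 ^ 180 ^ 223 ^ 88 = 63

63


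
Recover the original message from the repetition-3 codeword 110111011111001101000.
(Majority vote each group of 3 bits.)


Groups: 110, 111, 011, 111, 001, 101, 000
Majority votes: 1111010

1111010


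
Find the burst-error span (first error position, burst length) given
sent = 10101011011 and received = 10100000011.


XOR: 00001011000

Burst at position 4, length 4


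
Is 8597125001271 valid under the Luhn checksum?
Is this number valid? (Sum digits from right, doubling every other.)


Luhn sum = 43
43 mod 10 = 3

Invalid (Luhn sum mod 10 = 3)


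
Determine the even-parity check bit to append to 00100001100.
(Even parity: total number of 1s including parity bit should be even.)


Number of 1s in data: 3
Parity bit: 1

1


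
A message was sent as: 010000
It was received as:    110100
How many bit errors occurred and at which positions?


XOR: 100100

2 error(s) at position(s): 0, 3


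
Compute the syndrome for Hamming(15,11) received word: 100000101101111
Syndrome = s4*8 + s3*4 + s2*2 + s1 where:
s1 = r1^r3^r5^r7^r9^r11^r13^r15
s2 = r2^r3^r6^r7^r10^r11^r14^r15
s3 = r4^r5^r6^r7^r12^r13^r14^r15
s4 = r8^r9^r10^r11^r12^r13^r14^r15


s1=1, s2=0, s3=1, s4=0

Syndrome = 5 (error at position 5)


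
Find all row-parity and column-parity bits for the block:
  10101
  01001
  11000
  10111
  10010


Row parities: 10000
Column parities: 00001

Row P: 10000, Col P: 00001, Corner: 1


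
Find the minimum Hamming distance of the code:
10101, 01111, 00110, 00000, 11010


Comparing all pairs, minimum distance: 2
Can detect 1 errors, correct 0 errors

2


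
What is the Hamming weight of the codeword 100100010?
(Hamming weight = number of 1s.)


Counting 1s in 100100010

3


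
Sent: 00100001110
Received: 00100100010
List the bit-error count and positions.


XOR: 00000101100

3 error(s) at position(s): 5, 7, 8


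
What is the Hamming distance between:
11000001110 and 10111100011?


XOR: 01111101101
Count of 1s: 8

8


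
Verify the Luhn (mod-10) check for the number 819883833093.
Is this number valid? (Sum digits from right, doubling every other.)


Luhn sum = 63
63 mod 10 = 3

Invalid (Luhn sum mod 10 = 3)


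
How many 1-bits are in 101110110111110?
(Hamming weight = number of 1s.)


Counting 1s in 101110110111110

11


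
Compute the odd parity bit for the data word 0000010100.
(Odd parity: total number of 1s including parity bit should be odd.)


Number of 1s in data: 2
Parity bit: 1

1


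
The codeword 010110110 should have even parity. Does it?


Number of 1s: 5

No, parity error (5 ones)


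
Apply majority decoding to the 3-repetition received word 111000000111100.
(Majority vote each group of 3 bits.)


Groups: 111, 000, 000, 111, 100
Majority votes: 10010

10010


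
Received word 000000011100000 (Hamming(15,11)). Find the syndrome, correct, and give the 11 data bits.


Syndrome = 11: error at position 11

Data: 00001110000 (corrected bit 11)


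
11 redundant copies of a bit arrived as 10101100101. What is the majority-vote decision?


Ones: 6 out of 11
Threshold: 6

1 (6/11 voted 1)


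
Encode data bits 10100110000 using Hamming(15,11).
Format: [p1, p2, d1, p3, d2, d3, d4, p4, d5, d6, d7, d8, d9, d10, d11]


Parity bits: p1=0, p2=0, p3=1, p4=0

001101000110000


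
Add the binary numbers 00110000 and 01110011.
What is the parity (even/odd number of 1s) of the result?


00110000 = 48
01110011 = 115
Sum = 163 = 10100011
1s count = 4

even parity (4 ones in 10100011)


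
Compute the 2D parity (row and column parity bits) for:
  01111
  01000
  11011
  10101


Row parities: 0101
Column parities: 01001

Row P: 0101, Col P: 01001, Corner: 0


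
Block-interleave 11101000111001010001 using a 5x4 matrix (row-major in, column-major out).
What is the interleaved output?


Matrix:
  1110
  1000
  1110
  0101
  0001
Read columns: 11100101101010000011

11100101101010000011


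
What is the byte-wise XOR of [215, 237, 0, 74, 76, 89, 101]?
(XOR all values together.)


XOR chain: 215 ^ 237 ^ 0 ^ 74 ^ 76 ^ 89 ^ 101 = 0

0


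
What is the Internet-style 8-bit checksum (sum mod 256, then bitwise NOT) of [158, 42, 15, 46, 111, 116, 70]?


Sum = 558 mod 256 = 46
Complement = 209

209


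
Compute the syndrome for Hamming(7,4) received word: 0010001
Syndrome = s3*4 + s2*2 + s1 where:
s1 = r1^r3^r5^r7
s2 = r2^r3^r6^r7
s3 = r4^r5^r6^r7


s1=0, s2=0, s3=1

Syndrome = 4 (error at position 4)


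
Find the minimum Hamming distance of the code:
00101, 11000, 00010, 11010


Comparing all pairs, minimum distance: 1
Can detect 0 errors, correct 0 errors

1


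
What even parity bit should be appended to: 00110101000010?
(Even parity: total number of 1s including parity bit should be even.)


Number of 1s in data: 5
Parity bit: 1

1


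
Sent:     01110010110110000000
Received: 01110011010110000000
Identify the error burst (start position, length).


XOR: 00000001100000000000

Burst at position 7, length 2


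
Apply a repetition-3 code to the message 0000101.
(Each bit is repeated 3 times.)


Each bit -> 3 copies

000000000000111000111


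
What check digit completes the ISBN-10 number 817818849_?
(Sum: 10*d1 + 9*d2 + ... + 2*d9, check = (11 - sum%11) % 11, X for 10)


Weighted sum: 309
309 mod 11 = 1

Check digit: X


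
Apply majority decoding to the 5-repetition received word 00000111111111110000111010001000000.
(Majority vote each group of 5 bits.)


Groups: 00000, 11111, 11111, 10000, 11101, 00010, 00000
Majority votes: 0110100

0110100


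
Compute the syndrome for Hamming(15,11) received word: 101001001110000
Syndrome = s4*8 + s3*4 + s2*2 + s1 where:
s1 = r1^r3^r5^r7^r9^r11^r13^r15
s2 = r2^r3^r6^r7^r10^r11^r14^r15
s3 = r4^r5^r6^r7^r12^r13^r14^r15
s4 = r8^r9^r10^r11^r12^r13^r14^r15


s1=0, s2=0, s3=1, s4=1

Syndrome = 12 (error at position 12)


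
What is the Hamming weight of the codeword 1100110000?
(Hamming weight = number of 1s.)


Counting 1s in 1100110000

4


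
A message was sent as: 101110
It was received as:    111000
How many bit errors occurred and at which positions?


XOR: 010110

3 error(s) at position(s): 1, 3, 4


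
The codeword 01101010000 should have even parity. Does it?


Number of 1s: 4

Yes, parity is correct (4 ones)


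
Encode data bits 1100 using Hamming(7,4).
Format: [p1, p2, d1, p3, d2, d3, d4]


Parity bits: p1=0, p2=1, p3=1

0111100


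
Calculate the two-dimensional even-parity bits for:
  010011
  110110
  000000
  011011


Row parities: 1000
Column parities: 111110

Row P: 1000, Col P: 111110, Corner: 1


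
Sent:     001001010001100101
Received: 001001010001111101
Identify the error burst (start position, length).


XOR: 000000000000011000

Burst at position 13, length 2


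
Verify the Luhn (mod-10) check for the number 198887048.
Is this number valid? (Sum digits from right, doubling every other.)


Luhn sum = 54
54 mod 10 = 4

Invalid (Luhn sum mod 10 = 4)


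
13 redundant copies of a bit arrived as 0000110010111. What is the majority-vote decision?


Ones: 6 out of 13
Threshold: 7

0 (6/13 voted 1)


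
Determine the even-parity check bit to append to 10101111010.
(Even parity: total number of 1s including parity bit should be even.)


Number of 1s in data: 7
Parity bit: 1

1


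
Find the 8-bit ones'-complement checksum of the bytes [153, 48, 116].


Sum = 317 mod 256 = 61
Complement = 194

194


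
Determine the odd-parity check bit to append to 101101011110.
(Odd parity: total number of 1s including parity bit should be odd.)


Number of 1s in data: 8
Parity bit: 1

1


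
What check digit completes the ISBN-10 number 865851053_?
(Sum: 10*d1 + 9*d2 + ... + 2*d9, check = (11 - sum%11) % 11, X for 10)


Weighted sum: 286
286 mod 11 = 0

Check digit: 0


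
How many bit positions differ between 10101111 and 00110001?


XOR: 10011110
Count of 1s: 5

5


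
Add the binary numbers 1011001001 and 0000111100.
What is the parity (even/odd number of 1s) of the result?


1011001001 = 713
0000111100 = 60
Sum = 773 = 1100000101
1s count = 4

even parity (4 ones in 1100000101)


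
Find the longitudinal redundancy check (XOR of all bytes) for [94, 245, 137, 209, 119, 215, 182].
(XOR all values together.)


XOR chain: 94 ^ 245 ^ 137 ^ 209 ^ 119 ^ 215 ^ 182 = 229

229


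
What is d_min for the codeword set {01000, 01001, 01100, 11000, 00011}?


Comparing all pairs, minimum distance: 1
Can detect 0 errors, correct 0 errors

1


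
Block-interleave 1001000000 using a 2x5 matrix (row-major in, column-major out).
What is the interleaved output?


Matrix:
  10010
  00000
Read columns: 1000001000

1000001000


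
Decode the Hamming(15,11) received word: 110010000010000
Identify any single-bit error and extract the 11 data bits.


Syndrome = 13: error at position 13

Data: 01000010100 (corrected bit 13)


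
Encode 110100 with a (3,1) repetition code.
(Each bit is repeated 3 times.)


Each bit -> 3 copies

111111000111000000


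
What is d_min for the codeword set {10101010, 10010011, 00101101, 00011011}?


Comparing all pairs, minimum distance: 2
Can detect 1 errors, correct 0 errors

2


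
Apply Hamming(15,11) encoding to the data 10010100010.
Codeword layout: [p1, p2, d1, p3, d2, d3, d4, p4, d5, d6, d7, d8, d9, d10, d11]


Parity bits: p1=0, p2=0, p3=0, p4=0

001000100100010


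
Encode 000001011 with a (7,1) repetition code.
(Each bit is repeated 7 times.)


Each bit -> 7 copies

000000000000000000000000000000000001111111000000011111111111111


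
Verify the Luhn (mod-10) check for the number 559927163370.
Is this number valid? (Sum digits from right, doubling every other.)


Luhn sum = 57
57 mod 10 = 7

Invalid (Luhn sum mod 10 = 7)


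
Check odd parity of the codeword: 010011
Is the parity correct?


Number of 1s: 3

Yes, parity is correct (3 ones)


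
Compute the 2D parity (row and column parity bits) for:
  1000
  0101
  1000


Row parities: 101
Column parities: 0101

Row P: 101, Col P: 0101, Corner: 0


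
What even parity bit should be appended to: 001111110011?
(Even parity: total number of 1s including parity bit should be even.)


Number of 1s in data: 8
Parity bit: 0

0


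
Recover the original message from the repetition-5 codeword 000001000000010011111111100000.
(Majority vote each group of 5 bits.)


Groups: 00000, 10000, 00010, 01111, 11111, 00000
Majority votes: 000110

000110


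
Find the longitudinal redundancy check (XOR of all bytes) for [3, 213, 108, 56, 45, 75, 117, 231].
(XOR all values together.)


XOR chain: 3 ^ 213 ^ 108 ^ 56 ^ 45 ^ 75 ^ 117 ^ 231 = 118

118


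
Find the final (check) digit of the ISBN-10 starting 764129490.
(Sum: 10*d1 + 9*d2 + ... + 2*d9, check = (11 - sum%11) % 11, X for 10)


Weighted sum: 263
263 mod 11 = 10

Check digit: 1


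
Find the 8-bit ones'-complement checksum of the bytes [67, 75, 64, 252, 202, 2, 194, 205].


Sum = 1061 mod 256 = 37
Complement = 218

218


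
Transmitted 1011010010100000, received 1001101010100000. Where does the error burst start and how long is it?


XOR: 0010111000000000

Burst at position 2, length 5


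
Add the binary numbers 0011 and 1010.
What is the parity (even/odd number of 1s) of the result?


0011 = 3
1010 = 10
Sum = 13 = 1101
1s count = 3

odd parity (3 ones in 1101)


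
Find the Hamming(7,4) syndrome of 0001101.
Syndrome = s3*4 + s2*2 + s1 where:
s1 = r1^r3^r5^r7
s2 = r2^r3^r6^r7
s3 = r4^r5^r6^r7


s1=0, s2=1, s3=1

Syndrome = 6 (error at position 6)
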